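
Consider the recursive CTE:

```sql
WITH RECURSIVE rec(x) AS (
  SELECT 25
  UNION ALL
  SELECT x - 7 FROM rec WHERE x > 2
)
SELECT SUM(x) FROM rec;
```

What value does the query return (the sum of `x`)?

Base: x=25.
Iteration 1: 25 > 2 holds -> x = 25 - 7 = 18.
Iteration 2: 18 > 2 holds -> x = 18 - 7 = 11.
Iteration 3: 11 > 2 holds -> x = 11 - 7 = 4.
Iteration 4: 4 > 2 holds -> x = 4 - 7 = -3.
Iteration 5: -3 > 2 fails; recursion stops.
SUM(x) = 25 + 18 + 11 + 4 + -3 = 55.

55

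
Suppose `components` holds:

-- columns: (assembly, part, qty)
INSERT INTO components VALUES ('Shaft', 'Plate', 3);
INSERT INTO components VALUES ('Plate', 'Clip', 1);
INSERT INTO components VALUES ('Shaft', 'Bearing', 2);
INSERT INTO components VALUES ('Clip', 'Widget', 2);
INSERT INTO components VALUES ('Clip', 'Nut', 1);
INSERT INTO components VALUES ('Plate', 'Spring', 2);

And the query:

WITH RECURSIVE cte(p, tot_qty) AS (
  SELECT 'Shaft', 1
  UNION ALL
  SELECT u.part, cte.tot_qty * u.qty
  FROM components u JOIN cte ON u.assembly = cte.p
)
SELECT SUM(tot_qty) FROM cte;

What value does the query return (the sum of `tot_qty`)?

24

Base: (Shaft, tot_qty=1).
Iteration 1: components of {Shaft} -> Bearing = 1*2 = 2, Plate = 1*3 = 3.
Iteration 2: components of {Bearing,Plate} -> Clip = 3*1 = 3, Spring = 3*2 = 6.
Iteration 3: components of {Clip,Spring} -> Nut = 3*1 = 3, Widget = 3*2 = 6.
Iteration 4: no further components; recursion stops.
SUM(tot_qty) = 1 + 3 + 2 + 3 + 6 + 6 + 3 = 24.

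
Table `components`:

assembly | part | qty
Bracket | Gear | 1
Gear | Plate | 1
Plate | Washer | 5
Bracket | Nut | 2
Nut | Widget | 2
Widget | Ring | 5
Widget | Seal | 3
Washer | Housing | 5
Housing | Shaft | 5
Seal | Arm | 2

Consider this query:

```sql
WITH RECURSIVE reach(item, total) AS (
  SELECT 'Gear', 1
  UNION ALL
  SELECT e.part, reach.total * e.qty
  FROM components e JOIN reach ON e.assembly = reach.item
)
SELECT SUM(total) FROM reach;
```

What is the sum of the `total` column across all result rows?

Base: (Gear, total=1).
Iteration 1: components of {Gear} -> Plate = 1*1 = 1.
Iteration 2: components of {Plate} -> Washer = 1*5 = 5.
Iteration 3: components of {Washer} -> Housing = 5*5 = 25.
Iteration 4: components of {Housing} -> Shaft = 25*5 = 125.
Iteration 5: no further components; recursion stops.
SUM(total) = 1 + 1 + 5 + 25 + 125 = 157.

157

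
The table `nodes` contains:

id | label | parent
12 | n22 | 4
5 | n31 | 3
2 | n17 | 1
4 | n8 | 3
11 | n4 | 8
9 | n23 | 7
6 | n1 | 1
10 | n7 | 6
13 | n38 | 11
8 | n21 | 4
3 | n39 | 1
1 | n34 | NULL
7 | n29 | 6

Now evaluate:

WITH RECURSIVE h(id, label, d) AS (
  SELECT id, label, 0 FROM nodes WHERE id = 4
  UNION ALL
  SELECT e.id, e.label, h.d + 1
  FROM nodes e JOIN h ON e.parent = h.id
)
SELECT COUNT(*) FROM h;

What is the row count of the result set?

Base: id=4 (n8) at d 0.
Iteration 1: rows with parent in {4} -> n21 (id 8, d 1), n22 (id 12, d 1).
Iteration 2: rows with parent in {8,12} -> n4 (id 11, d 2).
Iteration 3: rows with parent in {11} -> n38 (id 13, d 3).
Iteration 4: no rows with parent in {13}; recursion stops.
Total rows emitted: 5.

5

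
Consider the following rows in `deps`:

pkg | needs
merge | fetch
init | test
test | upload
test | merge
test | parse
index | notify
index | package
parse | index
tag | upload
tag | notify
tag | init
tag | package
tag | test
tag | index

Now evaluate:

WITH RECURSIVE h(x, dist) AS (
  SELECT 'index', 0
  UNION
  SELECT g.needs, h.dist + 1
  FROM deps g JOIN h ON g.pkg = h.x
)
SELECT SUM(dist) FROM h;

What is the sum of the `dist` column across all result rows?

2

Base: (index, dist=0).
Iteration 1: edges from {index} -> (notify, dist=1), (package, dist=1).
Iteration 2: no outgoing edges from {notify,package}; recursion stops.
SUM(dist) = 0 + 1 + 1 = 2.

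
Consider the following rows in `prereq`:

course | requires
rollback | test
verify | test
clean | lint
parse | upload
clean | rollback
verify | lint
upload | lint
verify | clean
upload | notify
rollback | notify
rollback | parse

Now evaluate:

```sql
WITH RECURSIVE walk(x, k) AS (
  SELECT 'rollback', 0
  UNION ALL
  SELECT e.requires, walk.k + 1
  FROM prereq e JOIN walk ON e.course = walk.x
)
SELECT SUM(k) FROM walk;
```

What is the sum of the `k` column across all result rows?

11

Base: (rollback, k=0).
Iteration 1: edges from {rollback} -> (notify, k=1), (parse, k=1), (test, k=1).
Iteration 2: edges from {notify,parse,test} -> (upload, k=2).
Iteration 3: edges from {upload} -> (lint, k=3), (notify, k=3).
Iteration 4: no outgoing edges from {lint,notify}; recursion stops.
SUM(k) = 0 + 1 + 1 + 1 + 2 + 3 + 3 = 11.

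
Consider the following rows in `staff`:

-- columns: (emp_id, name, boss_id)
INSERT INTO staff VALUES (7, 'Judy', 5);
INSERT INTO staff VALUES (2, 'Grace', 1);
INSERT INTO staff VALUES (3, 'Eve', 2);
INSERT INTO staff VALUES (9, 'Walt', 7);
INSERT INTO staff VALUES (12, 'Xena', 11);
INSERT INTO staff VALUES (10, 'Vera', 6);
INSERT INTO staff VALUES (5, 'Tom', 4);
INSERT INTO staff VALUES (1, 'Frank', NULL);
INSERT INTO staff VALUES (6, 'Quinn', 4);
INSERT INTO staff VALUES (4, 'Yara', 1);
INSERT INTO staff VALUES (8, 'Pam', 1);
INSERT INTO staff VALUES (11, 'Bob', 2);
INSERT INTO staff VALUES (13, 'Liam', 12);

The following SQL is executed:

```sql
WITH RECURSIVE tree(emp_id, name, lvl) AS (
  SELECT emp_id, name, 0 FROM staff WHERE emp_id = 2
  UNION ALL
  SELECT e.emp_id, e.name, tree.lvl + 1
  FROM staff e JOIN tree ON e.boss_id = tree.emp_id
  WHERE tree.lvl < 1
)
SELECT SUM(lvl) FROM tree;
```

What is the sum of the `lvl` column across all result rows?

Base: emp_id=2 (Grace) at lvl 0.
Iteration 1: rows with boss_id in {2} -> Eve (id 3, lvl 1), Bob (id 11, lvl 1).
Iteration 2: lvl < 1 fails for all current rows; recursion stops.
SUM(lvl) = 0 + 1 + 1 = 2.

2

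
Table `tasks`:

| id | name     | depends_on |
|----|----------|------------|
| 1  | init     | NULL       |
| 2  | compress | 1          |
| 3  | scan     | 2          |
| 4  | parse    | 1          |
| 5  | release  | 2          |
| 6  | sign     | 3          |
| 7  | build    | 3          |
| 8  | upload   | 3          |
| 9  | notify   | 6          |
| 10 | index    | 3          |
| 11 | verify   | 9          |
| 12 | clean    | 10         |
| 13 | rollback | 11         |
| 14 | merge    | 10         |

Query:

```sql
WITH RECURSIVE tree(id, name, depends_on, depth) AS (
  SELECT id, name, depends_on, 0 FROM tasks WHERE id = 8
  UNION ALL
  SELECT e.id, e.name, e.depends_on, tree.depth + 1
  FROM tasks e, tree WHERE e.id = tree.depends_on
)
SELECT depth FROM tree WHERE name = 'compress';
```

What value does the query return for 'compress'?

2

Base: id=8 (upload), depends_on=3, depth 0.
Iteration 1: join on id=3 -> scan (id 3, depends_on=2, depth 1).
Iteration 2: join on id=2 -> compress (id 2, depends_on=1, depth 2).
Iteration 3: join on id=1 -> init (id 1, depends_on=NULL, depth 3).
Iteration 4: depends_on is NULL; no match; recursion stops.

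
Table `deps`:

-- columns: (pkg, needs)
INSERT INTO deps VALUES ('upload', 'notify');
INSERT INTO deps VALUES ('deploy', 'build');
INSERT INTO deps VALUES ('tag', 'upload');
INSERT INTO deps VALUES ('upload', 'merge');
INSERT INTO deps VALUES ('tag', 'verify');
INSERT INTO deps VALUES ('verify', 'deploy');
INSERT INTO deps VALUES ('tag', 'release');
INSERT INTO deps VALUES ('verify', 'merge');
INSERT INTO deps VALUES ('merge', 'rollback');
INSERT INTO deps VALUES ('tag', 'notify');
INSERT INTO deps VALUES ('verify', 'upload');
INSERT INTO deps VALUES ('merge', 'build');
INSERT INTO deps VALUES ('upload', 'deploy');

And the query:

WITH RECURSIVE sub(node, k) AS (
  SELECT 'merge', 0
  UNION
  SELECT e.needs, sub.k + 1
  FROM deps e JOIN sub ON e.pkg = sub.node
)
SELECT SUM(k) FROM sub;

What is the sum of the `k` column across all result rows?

Base: (merge, k=0).
Iteration 1: edges from {merge} -> (build, k=1), (rollback, k=1).
Iteration 2: no outgoing edges from {build,rollback}; recursion stops.
SUM(k) = 0 + 1 + 1 = 2.

2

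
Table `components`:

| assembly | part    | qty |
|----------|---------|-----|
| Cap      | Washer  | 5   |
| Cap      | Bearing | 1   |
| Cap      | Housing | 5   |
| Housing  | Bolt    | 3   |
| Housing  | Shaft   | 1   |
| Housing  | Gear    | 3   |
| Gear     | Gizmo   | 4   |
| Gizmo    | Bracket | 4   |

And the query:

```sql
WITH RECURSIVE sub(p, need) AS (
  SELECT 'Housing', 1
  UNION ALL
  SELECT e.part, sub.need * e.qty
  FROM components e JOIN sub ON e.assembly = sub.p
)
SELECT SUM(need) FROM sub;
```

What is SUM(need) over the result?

Base: (Housing, need=1).
Iteration 1: components of {Housing} -> Bolt = 1*3 = 3, Gear = 1*3 = 3, Shaft = 1*1 = 1.
Iteration 2: components of {Bolt,Gear,Shaft} -> Gizmo = 3*4 = 12.
Iteration 3: components of {Gizmo} -> Bracket = 12*4 = 48.
Iteration 4: no further components; recursion stops.
SUM(need) = 1 + 3 + 1 + 3 + 12 + 48 = 68.

68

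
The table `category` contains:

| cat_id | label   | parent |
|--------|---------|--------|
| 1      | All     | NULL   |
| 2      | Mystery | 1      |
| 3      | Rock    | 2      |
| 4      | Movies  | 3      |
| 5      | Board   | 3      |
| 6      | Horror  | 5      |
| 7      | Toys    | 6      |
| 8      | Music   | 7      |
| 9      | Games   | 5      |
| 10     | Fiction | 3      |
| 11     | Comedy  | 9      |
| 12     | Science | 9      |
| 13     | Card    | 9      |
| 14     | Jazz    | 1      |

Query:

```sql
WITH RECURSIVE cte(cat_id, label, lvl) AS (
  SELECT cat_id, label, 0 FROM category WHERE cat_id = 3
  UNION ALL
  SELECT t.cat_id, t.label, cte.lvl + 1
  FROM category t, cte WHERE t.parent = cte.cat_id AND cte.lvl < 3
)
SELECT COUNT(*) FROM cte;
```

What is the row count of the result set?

Base: cat_id=3 (Rock) at lvl 0.
Iteration 1: rows with parent in {3} -> Movies (id 4, lvl 1), Board (id 5, lvl 1), Fiction (id 10, lvl 1).
Iteration 2: rows with parent in {4,5,10} -> Horror (id 6, lvl 2), Games (id 9, lvl 2).
Iteration 3: rows with parent in {6,9} -> Toys (id 7, lvl 3), Comedy (id 11, lvl 3), Science (id 12, lvl 3), Card (id 13, lvl 3).
Iteration 4: lvl < 3 fails for all current rows; recursion stops.
Total rows emitted: 10.

10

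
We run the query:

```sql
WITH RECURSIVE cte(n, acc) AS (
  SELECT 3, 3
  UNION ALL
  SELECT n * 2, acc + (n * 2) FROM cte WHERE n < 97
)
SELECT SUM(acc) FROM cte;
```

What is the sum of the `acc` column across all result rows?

Base: n=3, acc=3.
Iteration 1: 3 < 97 holds -> n = 3 * 2 = 6, acc = 3 + 6 = 9.
Iteration 2: 6 < 97 holds -> n = 6 * 2 = 12, acc = 9 + 12 = 21.
Iteration 3: 12 < 97 holds -> n = 12 * 2 = 24, acc = 21 + 24 = 45.
Iteration 4: 24 < 97 holds -> n = 24 * 2 = 48, acc = 45 + 48 = 93.
Iteration 5: 48 < 97 holds -> n = 48 * 2 = 96, acc = 93 + 96 = 189.
Iteration 6: 96 < 97 holds -> n = 96 * 2 = 192, acc = 189 + 192 = 381.
Iteration 7: 192 < 97 fails; recursion stops.
SUM(acc) = 3 + 9 + 21 + 45 + 93 + 189 + 381 = 741.

741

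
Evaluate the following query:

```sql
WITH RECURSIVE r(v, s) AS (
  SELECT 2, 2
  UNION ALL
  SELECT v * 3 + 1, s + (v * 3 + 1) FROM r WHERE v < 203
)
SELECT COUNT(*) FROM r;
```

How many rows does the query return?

Base: v=2, s=2.
Iteration 1: 2 < 203 holds -> v = 2 * 3 + 1 = 7, s = 2 + 7 = 9.
Iteration 2: 7 < 203 holds -> v = 7 * 3 + 1 = 22, s = 9 + 22 = 31.
Iteration 3: 22 < 203 holds -> v = 22 * 3 + 1 = 67, s = 31 + 67 = 98.
Iteration 4: 67 < 203 holds -> v = 67 * 3 + 1 = 202, s = 98 + 202 = 300.
Iteration 5: 202 < 203 holds -> v = 202 * 3 + 1 = 607, s = 300 + 607 = 907.
Iteration 6: 607 < 203 fails; recursion stops.
Total rows emitted: 6.

6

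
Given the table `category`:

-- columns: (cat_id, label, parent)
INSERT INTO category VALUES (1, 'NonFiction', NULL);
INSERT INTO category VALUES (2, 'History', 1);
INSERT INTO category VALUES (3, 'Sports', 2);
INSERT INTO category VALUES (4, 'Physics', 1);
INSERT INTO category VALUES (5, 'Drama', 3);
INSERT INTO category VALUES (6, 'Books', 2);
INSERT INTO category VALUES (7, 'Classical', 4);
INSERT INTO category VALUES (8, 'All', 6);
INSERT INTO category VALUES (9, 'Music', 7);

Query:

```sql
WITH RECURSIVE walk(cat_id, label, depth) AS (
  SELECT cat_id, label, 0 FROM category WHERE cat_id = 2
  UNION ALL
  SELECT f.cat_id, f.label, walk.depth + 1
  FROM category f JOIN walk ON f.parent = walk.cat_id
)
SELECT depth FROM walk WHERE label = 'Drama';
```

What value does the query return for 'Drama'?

2

Base: cat_id=2 (History) at depth 0.
Iteration 1: rows with parent in {2} -> Sports (id 3, depth 1), Books (id 6, depth 1).
Iteration 2: rows with parent in {3,6} -> Drama (id 5, depth 2), All (id 8, depth 2).
Iteration 3: no rows with parent in {5,8}; recursion stops.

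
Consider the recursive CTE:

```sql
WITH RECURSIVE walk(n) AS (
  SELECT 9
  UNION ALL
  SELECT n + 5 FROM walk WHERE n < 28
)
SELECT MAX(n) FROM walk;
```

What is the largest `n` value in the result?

29

Base: n=9.
Iteration 1: 9 < 28 holds -> n = 9 + 5 = 14.
Iteration 2: 14 < 28 holds -> n = 14 + 5 = 19.
Iteration 3: 19 < 28 holds -> n = 19 + 5 = 24.
Iteration 4: 24 < 28 holds -> n = 24 + 5 = 29.
Iteration 5: 29 < 28 fails; recursion stops.
n values: 9, 14, 19, 24, 29; the maximum is 29.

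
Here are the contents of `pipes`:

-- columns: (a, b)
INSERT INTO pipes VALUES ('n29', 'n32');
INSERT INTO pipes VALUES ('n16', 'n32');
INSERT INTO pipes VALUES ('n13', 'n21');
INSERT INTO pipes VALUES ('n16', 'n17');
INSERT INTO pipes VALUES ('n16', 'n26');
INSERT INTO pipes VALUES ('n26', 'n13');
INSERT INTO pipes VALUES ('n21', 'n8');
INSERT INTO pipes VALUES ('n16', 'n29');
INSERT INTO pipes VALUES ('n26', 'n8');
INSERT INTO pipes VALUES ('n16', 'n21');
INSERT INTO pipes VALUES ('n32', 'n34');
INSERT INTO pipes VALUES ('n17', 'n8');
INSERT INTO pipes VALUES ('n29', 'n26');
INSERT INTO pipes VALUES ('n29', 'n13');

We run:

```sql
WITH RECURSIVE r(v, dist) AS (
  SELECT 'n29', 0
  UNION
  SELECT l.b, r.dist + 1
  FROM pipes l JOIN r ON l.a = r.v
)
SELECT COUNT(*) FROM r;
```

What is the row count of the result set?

Base: (n29, dist=0).
Iteration 1: edges from {n29} -> (n13, dist=1), (n26, dist=1), (n32, dist=1).
Iteration 2: edges from {n13,n26,n32} -> (n13, dist=2), (n21, dist=2), (n34, dist=2), (n8, dist=2).
Iteration 3: edges from {n13,n21,n34,n8} -> (n21, dist=3), (n8, dist=3).
Iteration 4: edges from {n21,n8} -> (n8, dist=4).
Iteration 5: no outgoing edges from {n8}; recursion stops.
Total rows emitted: 11.

11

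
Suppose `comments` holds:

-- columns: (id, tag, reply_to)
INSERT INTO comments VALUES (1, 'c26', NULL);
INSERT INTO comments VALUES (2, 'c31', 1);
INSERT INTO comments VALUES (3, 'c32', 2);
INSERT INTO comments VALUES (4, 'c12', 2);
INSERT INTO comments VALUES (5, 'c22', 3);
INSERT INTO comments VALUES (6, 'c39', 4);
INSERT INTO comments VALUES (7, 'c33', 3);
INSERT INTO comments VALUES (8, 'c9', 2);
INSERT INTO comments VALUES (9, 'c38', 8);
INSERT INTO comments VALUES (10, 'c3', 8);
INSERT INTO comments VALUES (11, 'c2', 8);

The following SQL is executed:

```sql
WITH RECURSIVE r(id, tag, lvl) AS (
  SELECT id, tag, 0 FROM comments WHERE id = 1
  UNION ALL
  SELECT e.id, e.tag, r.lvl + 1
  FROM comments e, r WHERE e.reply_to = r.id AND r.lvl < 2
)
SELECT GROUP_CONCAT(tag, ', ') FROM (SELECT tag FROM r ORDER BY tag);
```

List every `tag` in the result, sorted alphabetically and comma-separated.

c12, c26, c31, c32, c9

Base: id=1 (c26) at lvl 0.
Iteration 1: rows with reply_to in {1} -> c31 (id 2, lvl 1).
Iteration 2: rows with reply_to in {2} -> c32 (id 3, lvl 2), c12 (id 4, lvl 2), c9 (id 8, lvl 2).
Iteration 3: lvl < 2 fails for all current rows; recursion stops.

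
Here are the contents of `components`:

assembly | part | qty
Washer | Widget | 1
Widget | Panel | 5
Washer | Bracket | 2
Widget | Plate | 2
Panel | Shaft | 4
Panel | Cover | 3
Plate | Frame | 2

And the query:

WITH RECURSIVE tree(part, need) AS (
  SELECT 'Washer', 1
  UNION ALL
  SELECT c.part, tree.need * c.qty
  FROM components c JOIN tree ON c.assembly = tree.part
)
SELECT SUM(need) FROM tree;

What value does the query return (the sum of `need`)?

50

Base: (Washer, need=1).
Iteration 1: components of {Washer} -> Bracket = 1*2 = 2, Widget = 1*1 = 1.
Iteration 2: components of {Bracket,Widget} -> Panel = 1*5 = 5, Plate = 1*2 = 2.
Iteration 3: components of {Panel,Plate} -> Cover = 5*3 = 15, Frame = 2*2 = 4, Shaft = 5*4 = 20.
Iteration 4: no further components; recursion stops.
SUM(need) = 1 + 1 + 2 + 5 + 2 + 20 + 15 + 4 = 50.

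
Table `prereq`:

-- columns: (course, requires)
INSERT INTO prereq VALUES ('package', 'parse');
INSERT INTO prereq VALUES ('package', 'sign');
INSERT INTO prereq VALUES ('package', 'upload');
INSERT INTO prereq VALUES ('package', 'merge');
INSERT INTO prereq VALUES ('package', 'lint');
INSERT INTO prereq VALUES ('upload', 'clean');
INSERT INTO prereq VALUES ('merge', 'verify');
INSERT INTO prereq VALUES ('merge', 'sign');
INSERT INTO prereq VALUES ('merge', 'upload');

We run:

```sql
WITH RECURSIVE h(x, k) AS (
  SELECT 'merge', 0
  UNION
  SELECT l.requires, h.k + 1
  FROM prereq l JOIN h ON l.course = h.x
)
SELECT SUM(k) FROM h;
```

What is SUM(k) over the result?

Base: (merge, k=0).
Iteration 1: edges from {merge} -> (sign, k=1), (upload, k=1), (verify, k=1).
Iteration 2: edges from {sign,upload,verify} -> (clean, k=2).
Iteration 3: no outgoing edges from {clean}; recursion stops.
SUM(k) = 0 + 1 + 1 + 1 + 2 = 5.

5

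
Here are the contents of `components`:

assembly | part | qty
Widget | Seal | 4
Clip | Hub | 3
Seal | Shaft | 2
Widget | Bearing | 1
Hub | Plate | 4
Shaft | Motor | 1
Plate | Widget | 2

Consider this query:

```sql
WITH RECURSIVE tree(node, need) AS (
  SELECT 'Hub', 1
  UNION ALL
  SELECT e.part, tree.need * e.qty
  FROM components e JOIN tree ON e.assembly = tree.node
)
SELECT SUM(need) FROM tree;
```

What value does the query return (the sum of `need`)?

Base: (Hub, need=1).
Iteration 1: components of {Hub} -> Plate = 1*4 = 4.
Iteration 2: components of {Plate} -> Widget = 4*2 = 8.
Iteration 3: components of {Widget} -> Bearing = 8*1 = 8, Seal = 8*4 = 32.
Iteration 4: components of {Bearing,Seal} -> Shaft = 32*2 = 64.
Iteration 5: components of {Shaft} -> Motor = 64*1 = 64.
Iteration 6: no further components; recursion stops.
SUM(need) = 1 + 4 + 8 + 8 + 32 + 64 + 64 = 181.

181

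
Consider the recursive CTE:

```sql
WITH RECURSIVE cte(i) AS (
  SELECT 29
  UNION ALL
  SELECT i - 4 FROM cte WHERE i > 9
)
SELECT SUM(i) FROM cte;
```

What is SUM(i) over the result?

Base: i=29.
Iteration 1: 29 > 9 holds -> i = 29 - 4 = 25.
Iteration 2: 25 > 9 holds -> i = 25 - 4 = 21.
Iteration 3: 21 > 9 holds -> i = 21 - 4 = 17.
Iteration 4: 17 > 9 holds -> i = 17 - 4 = 13.
Iteration 5: 13 > 9 holds -> i = 13 - 4 = 9.
Iteration 6: 9 > 9 fails; recursion stops.
SUM(i) = 29 + 25 + 21 + 17 + 13 + 9 = 114.

114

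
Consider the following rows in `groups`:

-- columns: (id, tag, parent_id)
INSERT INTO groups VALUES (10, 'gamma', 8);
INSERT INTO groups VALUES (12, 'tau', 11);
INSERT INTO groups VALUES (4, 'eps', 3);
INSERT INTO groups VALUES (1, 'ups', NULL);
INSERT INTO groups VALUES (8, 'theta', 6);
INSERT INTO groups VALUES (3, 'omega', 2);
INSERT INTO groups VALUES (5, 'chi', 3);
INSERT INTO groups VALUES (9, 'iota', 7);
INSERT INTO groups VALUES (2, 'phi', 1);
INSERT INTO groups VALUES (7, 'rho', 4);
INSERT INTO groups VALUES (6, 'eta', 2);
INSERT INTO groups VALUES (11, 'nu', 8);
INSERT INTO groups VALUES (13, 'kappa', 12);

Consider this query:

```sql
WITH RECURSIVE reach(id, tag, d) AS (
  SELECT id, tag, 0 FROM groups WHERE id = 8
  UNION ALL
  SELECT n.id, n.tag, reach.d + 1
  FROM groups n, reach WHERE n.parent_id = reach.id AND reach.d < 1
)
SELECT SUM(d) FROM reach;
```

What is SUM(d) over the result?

2

Base: id=8 (theta) at d 0.
Iteration 1: rows with parent_id in {8} -> gamma (id 10, d 1), nu (id 11, d 1).
Iteration 2: d < 1 fails for all current rows; recursion stops.
SUM(d) = 0 + 1 + 1 = 2.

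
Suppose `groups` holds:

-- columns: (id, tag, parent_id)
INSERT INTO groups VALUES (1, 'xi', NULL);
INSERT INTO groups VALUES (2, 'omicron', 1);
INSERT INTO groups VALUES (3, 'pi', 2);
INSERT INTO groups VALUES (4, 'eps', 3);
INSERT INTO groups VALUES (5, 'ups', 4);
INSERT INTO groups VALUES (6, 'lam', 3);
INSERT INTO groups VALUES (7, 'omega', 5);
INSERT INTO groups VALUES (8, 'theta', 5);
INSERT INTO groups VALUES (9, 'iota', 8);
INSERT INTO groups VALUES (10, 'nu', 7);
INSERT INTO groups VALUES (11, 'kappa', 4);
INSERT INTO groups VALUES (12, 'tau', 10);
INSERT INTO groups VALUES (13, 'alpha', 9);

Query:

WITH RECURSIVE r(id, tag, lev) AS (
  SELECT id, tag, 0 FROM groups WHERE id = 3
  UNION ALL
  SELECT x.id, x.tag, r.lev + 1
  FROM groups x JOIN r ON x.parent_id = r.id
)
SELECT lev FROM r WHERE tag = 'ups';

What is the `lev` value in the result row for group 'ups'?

Base: id=3 (pi) at lev 0.
Iteration 1: rows with parent_id in {3} -> eps (id 4, lev 1), lam (id 6, lev 1).
Iteration 2: rows with parent_id in {4,6} -> ups (id 5, lev 2), kappa (id 11, lev 2).
Iteration 3: rows with parent_id in {5,11} -> omega (id 7, lev 3), theta (id 8, lev 3).
Iteration 4: rows with parent_id in {7,8} -> iota (id 9, lev 4), nu (id 10, lev 4).
Iteration 5: rows with parent_id in {9,10} -> tau (id 12, lev 5), alpha (id 13, lev 5).
Iteration 6: no rows with parent_id in {12,13}; recursion stops.

2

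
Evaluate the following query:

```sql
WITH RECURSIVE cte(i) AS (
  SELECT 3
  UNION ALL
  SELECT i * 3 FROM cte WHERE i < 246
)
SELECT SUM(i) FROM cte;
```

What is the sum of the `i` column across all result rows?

Base: i=3.
Iteration 1: 3 < 246 holds -> i = 3 * 3 = 9.
Iteration 2: 9 < 246 holds -> i = 9 * 3 = 27.
Iteration 3: 27 < 246 holds -> i = 27 * 3 = 81.
Iteration 4: 81 < 246 holds -> i = 81 * 3 = 243.
Iteration 5: 243 < 246 holds -> i = 243 * 3 = 729.
Iteration 6: 729 < 246 fails; recursion stops.
SUM(i) = 3 + 9 + 27 + 81 + 243 + 729 = 1092.

1092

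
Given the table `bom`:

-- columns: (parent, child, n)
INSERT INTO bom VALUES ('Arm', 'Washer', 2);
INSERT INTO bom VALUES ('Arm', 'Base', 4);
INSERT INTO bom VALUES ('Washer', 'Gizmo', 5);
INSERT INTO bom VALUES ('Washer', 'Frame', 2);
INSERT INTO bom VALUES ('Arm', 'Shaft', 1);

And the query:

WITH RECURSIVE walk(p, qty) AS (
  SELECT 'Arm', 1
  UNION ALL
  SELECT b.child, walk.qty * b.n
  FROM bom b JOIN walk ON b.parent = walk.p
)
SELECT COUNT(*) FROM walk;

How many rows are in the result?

6

Base: (Arm, qty=1).
Iteration 1: components of {Arm} -> Base = 1*4 = 4, Shaft = 1*1 = 1, Washer = 1*2 = 2.
Iteration 2: components of {Base,Shaft,Washer} -> Frame = 2*2 = 4, Gizmo = 2*5 = 10.
Iteration 3: no further components; recursion stops.
Total rows emitted: 6.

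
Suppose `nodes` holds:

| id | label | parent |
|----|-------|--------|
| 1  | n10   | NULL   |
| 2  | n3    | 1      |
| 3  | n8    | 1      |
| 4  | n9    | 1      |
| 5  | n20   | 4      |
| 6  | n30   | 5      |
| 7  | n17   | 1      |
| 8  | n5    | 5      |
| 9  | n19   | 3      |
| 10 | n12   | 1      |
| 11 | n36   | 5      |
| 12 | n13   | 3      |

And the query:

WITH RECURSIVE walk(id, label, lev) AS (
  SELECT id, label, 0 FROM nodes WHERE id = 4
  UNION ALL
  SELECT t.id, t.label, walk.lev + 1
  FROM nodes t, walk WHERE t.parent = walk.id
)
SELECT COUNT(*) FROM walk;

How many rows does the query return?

5

Base: id=4 (n9) at lev 0.
Iteration 1: rows with parent in {4} -> n20 (id 5, lev 1).
Iteration 2: rows with parent in {5} -> n30 (id 6, lev 2), n5 (id 8, lev 2), n36 (id 11, lev 2).
Iteration 3: no rows with parent in {6,8,11}; recursion stops.
Total rows emitted: 5.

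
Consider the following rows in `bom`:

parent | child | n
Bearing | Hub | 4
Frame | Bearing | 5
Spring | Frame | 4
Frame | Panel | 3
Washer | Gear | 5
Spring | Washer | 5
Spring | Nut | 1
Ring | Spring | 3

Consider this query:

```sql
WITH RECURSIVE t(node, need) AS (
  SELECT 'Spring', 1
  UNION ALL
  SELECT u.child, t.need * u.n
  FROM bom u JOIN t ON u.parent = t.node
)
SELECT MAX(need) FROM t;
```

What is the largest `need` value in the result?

Base: (Spring, need=1).
Iteration 1: components of {Spring} -> Frame = 1*4 = 4, Nut = 1*1 = 1, Washer = 1*5 = 5.
Iteration 2: components of {Frame,Nut,Washer} -> Bearing = 4*5 = 20, Gear = 5*5 = 25, Panel = 4*3 = 12.
Iteration 3: components of {Bearing,Gear,Panel} -> Hub = 20*4 = 80.
Iteration 4: no further components; recursion stops.
need values: 1, 5, 1, 4, 25, 20, 12, 80; the maximum is 80.

80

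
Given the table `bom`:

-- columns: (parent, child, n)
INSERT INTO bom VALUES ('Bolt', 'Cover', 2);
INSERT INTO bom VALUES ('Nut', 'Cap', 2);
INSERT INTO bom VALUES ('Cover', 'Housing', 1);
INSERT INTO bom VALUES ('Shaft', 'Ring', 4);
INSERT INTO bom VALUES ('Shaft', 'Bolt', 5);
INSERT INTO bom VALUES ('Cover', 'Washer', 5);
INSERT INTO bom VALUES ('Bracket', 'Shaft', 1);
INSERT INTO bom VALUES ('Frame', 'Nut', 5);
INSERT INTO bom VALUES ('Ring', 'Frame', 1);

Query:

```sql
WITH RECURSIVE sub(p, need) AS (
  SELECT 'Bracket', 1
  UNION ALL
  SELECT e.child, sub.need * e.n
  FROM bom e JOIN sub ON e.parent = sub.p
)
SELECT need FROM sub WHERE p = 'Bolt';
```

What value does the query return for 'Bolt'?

Base: (Bracket, need=1).
Iteration 1: components of {Bracket} -> Shaft = 1*1 = 1.
Iteration 2: components of {Shaft} -> Bolt = 1*5 = 5, Ring = 1*4 = 4.
Iteration 3: components of {Bolt,Ring} -> Cover = 5*2 = 10, Frame = 4*1 = 4.
Iteration 4: components of {Cover,Frame} -> Housing = 10*1 = 10, Nut = 4*5 = 20, Washer = 10*5 = 50.
Iteration 5: components of {Housing,Nut,Washer} -> Cap = 20*2 = 40.
Iteration 6: no further components; recursion stops.

5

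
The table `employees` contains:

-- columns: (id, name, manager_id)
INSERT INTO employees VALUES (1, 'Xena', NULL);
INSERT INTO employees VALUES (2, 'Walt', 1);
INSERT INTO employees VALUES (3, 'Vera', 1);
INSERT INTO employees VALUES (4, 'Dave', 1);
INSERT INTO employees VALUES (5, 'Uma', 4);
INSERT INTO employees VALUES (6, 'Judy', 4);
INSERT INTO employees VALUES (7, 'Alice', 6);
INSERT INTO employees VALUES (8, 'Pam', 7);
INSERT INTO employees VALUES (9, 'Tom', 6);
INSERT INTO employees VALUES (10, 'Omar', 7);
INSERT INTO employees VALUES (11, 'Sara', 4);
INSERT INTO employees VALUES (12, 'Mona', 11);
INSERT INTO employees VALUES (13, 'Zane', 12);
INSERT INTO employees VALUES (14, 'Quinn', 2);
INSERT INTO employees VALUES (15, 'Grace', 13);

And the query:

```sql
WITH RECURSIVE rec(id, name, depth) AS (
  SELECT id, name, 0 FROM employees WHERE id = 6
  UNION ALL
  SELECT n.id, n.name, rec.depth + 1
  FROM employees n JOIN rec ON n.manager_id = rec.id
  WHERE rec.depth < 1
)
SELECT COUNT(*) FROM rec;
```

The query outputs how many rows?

Base: id=6 (Judy) at depth 0.
Iteration 1: rows with manager_id in {6} -> Alice (id 7, depth 1), Tom (id 9, depth 1).
Iteration 2: depth < 1 fails for all current rows; recursion stops.
Total rows emitted: 3.

3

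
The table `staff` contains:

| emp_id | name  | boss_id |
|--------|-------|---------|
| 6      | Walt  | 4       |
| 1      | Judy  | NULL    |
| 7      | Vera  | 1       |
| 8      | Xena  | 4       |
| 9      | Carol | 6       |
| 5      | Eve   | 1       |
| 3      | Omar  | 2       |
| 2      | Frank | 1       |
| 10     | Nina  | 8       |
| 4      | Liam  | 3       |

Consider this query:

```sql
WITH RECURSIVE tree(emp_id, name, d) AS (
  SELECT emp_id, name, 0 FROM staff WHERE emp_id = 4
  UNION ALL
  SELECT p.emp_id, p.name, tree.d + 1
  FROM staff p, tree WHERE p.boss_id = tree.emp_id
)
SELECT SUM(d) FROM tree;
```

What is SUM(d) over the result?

Base: emp_id=4 (Liam) at d 0.
Iteration 1: rows with boss_id in {4} -> Walt (id 6, d 1), Xena (id 8, d 1).
Iteration 2: rows with boss_id in {6,8} -> Carol (id 9, d 2), Nina (id 10, d 2).
Iteration 3: no rows with boss_id in {9,10}; recursion stops.
SUM(d) = 0 + 1 + 1 + 2 + 2 = 6.

6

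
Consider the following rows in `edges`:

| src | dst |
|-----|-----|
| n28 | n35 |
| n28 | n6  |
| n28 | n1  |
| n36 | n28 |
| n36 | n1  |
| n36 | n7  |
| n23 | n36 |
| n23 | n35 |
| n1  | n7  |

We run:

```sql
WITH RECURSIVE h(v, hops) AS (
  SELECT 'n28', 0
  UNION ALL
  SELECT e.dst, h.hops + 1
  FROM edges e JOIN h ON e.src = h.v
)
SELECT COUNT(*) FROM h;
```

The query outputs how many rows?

Base: (n28, hops=0).
Iteration 1: edges from {n28} -> (n1, hops=1), (n35, hops=1), (n6, hops=1).
Iteration 2: edges from {n1,n35,n6} -> (n7, hops=2).
Iteration 3: no outgoing edges from {n7}; recursion stops.
Total rows emitted: 5.

5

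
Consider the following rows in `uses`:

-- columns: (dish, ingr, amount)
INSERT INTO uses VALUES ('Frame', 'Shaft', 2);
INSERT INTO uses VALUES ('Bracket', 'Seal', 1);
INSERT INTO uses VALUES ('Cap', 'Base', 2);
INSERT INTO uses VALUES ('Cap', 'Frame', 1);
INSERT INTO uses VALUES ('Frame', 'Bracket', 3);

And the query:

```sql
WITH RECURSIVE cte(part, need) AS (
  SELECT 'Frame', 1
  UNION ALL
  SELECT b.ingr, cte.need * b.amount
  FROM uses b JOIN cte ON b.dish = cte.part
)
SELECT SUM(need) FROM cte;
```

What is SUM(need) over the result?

9

Base: (Frame, need=1).
Iteration 1: components of {Frame} -> Bracket = 1*3 = 3, Shaft = 1*2 = 2.
Iteration 2: components of {Bracket,Shaft} -> Seal = 3*1 = 3.
Iteration 3: no further components; recursion stops.
SUM(need) = 1 + 3 + 2 + 3 = 9.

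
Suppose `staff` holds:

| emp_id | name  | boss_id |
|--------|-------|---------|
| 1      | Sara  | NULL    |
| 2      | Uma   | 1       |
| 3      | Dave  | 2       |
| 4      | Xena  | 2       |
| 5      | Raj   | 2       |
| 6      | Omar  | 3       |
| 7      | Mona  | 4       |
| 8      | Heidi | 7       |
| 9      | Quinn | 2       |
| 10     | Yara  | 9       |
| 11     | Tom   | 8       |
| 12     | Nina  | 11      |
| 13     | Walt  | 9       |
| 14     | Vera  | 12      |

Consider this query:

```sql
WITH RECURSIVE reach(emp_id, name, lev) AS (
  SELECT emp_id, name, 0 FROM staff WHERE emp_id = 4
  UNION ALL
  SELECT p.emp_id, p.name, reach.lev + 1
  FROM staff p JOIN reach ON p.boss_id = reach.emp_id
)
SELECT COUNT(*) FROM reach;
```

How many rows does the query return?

Base: emp_id=4 (Xena) at lev 0.
Iteration 1: rows with boss_id in {4} -> Mona (id 7, lev 1).
Iteration 2: rows with boss_id in {7} -> Heidi (id 8, lev 2).
Iteration 3: rows with boss_id in {8} -> Tom (id 11, lev 3).
Iteration 4: rows with boss_id in {11} -> Nina (id 12, lev 4).
Iteration 5: rows with boss_id in {12} -> Vera (id 14, lev 5).
Iteration 6: no rows with boss_id in {14}; recursion stops.
Total rows emitted: 6.

6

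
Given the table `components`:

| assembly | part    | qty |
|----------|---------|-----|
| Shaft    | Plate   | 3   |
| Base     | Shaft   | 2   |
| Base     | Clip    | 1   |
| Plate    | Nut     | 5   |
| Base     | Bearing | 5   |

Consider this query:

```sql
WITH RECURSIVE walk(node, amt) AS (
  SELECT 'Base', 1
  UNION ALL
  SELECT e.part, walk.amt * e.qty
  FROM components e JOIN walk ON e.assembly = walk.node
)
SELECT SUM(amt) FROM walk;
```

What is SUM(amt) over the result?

45

Base: (Base, amt=1).
Iteration 1: components of {Base} -> Bearing = 1*5 = 5, Clip = 1*1 = 1, Shaft = 1*2 = 2.
Iteration 2: components of {Bearing,Clip,Shaft} -> Plate = 2*3 = 6.
Iteration 3: components of {Plate} -> Nut = 6*5 = 30.
Iteration 4: no further components; recursion stops.
SUM(amt) = 1 + 2 + 5 + 1 + 6 + 30 = 45.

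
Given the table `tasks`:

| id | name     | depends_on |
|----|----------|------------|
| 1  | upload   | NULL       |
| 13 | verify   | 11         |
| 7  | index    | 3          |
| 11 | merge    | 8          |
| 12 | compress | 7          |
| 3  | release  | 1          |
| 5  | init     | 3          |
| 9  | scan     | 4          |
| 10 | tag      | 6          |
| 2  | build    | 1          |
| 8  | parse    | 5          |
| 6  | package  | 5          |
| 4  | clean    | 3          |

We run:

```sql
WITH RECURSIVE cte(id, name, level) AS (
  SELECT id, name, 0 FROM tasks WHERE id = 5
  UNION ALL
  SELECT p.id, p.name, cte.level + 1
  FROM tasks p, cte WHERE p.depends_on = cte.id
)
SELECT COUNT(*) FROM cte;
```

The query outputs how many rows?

6

Base: id=5 (init) at level 0.
Iteration 1: rows with depends_on in {5} -> package (id 6, level 1), parse (id 8, level 1).
Iteration 2: rows with depends_on in {6,8} -> tag (id 10, level 2), merge (id 11, level 2).
Iteration 3: rows with depends_on in {10,11} -> verify (id 13, level 3).
Iteration 4: no rows with depends_on in {13}; recursion stops.
Total rows emitted: 6.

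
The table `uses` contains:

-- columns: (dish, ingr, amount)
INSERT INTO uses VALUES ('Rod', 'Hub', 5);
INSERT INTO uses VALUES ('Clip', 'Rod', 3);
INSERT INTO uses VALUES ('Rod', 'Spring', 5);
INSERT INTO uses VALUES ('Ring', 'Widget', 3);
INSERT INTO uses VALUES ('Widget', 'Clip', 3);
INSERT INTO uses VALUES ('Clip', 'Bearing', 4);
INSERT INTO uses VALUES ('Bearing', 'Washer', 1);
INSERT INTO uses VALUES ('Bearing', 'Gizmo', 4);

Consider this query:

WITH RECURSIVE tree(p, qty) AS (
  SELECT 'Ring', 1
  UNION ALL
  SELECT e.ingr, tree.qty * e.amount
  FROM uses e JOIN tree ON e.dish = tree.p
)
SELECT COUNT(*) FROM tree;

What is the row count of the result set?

9

Base: (Ring, qty=1).
Iteration 1: components of {Ring} -> Widget = 1*3 = 3.
Iteration 2: components of {Widget} -> Clip = 3*3 = 9.
Iteration 3: components of {Clip} -> Bearing = 9*4 = 36, Rod = 9*3 = 27.
Iteration 4: components of {Bearing,Rod} -> Gizmo = 36*4 = 144, Hub = 27*5 = 135, Spring = 27*5 = 135, Washer = 36*1 = 36.
Iteration 5: no further components; recursion stops.
Total rows emitted: 9.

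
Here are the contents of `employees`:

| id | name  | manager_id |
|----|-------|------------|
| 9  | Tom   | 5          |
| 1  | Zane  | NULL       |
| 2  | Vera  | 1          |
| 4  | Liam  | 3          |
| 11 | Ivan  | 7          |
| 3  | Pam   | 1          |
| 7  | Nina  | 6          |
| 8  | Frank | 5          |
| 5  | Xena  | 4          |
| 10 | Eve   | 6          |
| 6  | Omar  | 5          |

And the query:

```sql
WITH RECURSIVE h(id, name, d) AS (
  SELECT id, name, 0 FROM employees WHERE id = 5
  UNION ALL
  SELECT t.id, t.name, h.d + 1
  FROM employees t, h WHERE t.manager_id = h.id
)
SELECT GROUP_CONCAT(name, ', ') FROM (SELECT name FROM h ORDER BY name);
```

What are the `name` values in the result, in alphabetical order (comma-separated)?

Base: id=5 (Xena) at d 0.
Iteration 1: rows with manager_id in {5} -> Omar (id 6, d 1), Frank (id 8, d 1), Tom (id 9, d 1).
Iteration 2: rows with manager_id in {6,8,9} -> Nina (id 7, d 2), Eve (id 10, d 2).
Iteration 3: rows with manager_id in {7,10} -> Ivan (id 11, d 3).
Iteration 4: no rows with manager_id in {11}; recursion stops.

Eve, Frank, Ivan, Nina, Omar, Tom, Xena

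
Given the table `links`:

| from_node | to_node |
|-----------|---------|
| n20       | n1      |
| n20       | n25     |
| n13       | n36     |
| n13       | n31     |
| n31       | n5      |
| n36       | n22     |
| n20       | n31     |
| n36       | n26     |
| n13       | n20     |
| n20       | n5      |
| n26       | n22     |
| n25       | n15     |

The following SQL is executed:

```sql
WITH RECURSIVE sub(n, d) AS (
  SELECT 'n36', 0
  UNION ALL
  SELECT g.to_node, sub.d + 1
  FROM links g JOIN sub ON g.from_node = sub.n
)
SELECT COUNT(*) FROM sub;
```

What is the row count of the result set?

4

Base: (n36, d=0).
Iteration 1: edges from {n36} -> (n22, d=1), (n26, d=1).
Iteration 2: edges from {n22,n26} -> (n22, d=2).
Iteration 3: no outgoing edges from {n22}; recursion stops.
Total rows emitted: 4.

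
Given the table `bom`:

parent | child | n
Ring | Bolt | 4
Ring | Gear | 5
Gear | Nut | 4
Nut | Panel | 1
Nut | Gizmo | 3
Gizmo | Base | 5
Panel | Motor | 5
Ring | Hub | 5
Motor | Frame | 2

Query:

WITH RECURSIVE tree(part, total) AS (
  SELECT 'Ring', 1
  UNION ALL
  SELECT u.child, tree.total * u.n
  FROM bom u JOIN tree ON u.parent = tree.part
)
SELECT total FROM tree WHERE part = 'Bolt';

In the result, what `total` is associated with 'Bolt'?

4

Base: (Ring, total=1).
Iteration 1: components of {Ring} -> Bolt = 1*4 = 4, Gear = 1*5 = 5, Hub = 1*5 = 5.
Iteration 2: components of {Bolt,Gear,Hub} -> Nut = 5*4 = 20.
Iteration 3: components of {Nut} -> Gizmo = 20*3 = 60, Panel = 20*1 = 20.
Iteration 4: components of {Gizmo,Panel} -> Base = 60*5 = 300, Motor = 20*5 = 100.
Iteration 5: components of {Base,Motor} -> Frame = 100*2 = 200.
Iteration 6: no further components; recursion stops.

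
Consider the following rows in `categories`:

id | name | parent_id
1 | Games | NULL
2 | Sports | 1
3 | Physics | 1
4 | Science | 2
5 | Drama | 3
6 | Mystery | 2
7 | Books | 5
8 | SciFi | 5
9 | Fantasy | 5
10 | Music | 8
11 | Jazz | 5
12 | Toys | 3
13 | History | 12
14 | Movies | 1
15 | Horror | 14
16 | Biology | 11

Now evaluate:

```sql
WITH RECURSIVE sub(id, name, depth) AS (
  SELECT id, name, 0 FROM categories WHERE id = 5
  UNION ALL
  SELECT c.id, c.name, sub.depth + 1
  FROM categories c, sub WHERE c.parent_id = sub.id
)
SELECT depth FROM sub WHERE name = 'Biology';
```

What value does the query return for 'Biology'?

Base: id=5 (Drama) at depth 0.
Iteration 1: rows with parent_id in {5} -> Books (id 7, depth 1), SciFi (id 8, depth 1), Fantasy (id 9, depth 1), Jazz (id 11, depth 1).
Iteration 2: rows with parent_id in {7,8,9,11} -> Music (id 10, depth 2), Biology (id 16, depth 2).
Iteration 3: no rows with parent_id in {10,16}; recursion stops.

2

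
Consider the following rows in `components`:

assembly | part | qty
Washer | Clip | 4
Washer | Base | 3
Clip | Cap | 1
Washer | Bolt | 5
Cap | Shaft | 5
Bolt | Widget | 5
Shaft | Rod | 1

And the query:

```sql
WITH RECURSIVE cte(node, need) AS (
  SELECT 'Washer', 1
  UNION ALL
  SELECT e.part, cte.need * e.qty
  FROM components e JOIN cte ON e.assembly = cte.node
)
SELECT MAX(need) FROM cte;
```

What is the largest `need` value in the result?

25

Base: (Washer, need=1).
Iteration 1: components of {Washer} -> Base = 1*3 = 3, Bolt = 1*5 = 5, Clip = 1*4 = 4.
Iteration 2: components of {Base,Bolt,Clip} -> Cap = 4*1 = 4, Widget = 5*5 = 25.
Iteration 3: components of {Cap,Widget} -> Shaft = 4*5 = 20.
Iteration 4: components of {Shaft} -> Rod = 20*1 = 20.
Iteration 5: no further components; recursion stops.
need values: 1, 4, 3, 5, 4, 25, 20, 20; the maximum is 25.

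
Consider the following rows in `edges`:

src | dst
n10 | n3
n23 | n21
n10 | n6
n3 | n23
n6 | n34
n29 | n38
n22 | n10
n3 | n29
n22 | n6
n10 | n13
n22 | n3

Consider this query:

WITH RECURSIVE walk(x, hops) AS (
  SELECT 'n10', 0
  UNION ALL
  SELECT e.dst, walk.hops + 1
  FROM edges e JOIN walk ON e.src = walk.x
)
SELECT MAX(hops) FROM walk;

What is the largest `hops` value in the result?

3

Base: (n10, hops=0).
Iteration 1: edges from {n10} -> (n13, hops=1), (n3, hops=1), (n6, hops=1).
Iteration 2: edges from {n13,n3,n6} -> (n23, hops=2), (n29, hops=2), (n34, hops=2).
Iteration 3: edges from {n23,n29,n34} -> (n21, hops=3), (n38, hops=3).
Iteration 4: no outgoing edges from {n21,n38}; recursion stops.
hops values: 0, 1, 1, 1, 2, 2, 2, 3, 3; the maximum is 3.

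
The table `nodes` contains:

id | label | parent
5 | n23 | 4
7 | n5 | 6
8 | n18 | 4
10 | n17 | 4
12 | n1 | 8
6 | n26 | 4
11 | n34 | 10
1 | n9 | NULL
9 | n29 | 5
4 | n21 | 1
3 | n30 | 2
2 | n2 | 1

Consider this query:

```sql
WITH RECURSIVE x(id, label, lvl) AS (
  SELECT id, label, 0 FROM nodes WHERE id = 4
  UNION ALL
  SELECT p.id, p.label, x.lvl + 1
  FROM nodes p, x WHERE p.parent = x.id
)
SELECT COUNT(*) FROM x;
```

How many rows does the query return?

9

Base: id=4 (n21) at lvl 0.
Iteration 1: rows with parent in {4} -> n23 (id 5, lvl 1), n26 (id 6, lvl 1), n18 (id 8, lvl 1), n17 (id 10, lvl 1).
Iteration 2: rows with parent in {5,6,8,10} -> n5 (id 7, lvl 2), n29 (id 9, lvl 2), n34 (id 11, lvl 2), n1 (id 12, lvl 2).
Iteration 3: no rows with parent in {7,9,11,12}; recursion stops.
Total rows emitted: 9.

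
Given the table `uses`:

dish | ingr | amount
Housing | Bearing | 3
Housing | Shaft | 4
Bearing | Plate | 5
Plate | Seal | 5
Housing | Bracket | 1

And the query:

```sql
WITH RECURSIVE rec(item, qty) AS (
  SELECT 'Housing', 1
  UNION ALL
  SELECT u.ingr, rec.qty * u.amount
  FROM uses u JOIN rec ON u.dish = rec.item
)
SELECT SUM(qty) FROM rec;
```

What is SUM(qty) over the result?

99

Base: (Housing, qty=1).
Iteration 1: components of {Housing} -> Bearing = 1*3 = 3, Bracket = 1*1 = 1, Shaft = 1*4 = 4.
Iteration 2: components of {Bearing,Bracket,Shaft} -> Plate = 3*5 = 15.
Iteration 3: components of {Plate} -> Seal = 15*5 = 75.
Iteration 4: no further components; recursion stops.
SUM(qty) = 1 + 3 + 4 + 1 + 15 + 75 = 99.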